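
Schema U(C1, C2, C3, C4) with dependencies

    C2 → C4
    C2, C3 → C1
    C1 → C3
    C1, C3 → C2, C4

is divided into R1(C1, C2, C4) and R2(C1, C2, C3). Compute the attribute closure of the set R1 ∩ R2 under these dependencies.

C1, C2, C3, C4

R1 ∩ R2 = {C1, C2}.
C2 → C4 applies, adding C4
C1 → C3 applies, adding C3
Closure: {C1, C2, C3, C4}.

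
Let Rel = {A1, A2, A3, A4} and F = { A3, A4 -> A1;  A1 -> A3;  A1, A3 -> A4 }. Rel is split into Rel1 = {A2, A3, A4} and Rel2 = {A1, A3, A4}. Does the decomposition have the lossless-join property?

Yes

Common attributes: Rel1 ∩ Rel2 = {A3, A4}.
Closure of {A3, A4}: A3, A4 → A1 applies, adding A1. So (A3, A4)⁺ = {A1, A3, A4}.
This closure contains every attribute of Rel2, so Rel1 ∩ Rel2 → Rel2. The join is lossless.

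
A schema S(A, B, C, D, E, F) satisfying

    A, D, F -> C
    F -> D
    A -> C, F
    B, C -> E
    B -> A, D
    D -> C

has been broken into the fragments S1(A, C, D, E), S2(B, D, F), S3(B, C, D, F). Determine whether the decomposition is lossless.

Chase test. Columns are A, B, C, D, E, F; row i has aⱼ where attribute j ∈ Si, else bᵢⱼ.
Initial tableau (one row per fragment):
  row 1: a1 b12 a3 a4 a5 b16
  row 2: b21 a2 b23 a4 b25 a6
  row 3: b31 a2 a3 a4 b35 a6
Rows 2 and 3 agree on B; apply B→A, D and equate their A, D entries.
Rows 1 and 2 agree on D; apply D→C and equate their C entries.
Rows 2 and 3 agree on B, C; apply B, C→E and equate their E entries.
No row becomes fully distinguished — the join is lossy.

No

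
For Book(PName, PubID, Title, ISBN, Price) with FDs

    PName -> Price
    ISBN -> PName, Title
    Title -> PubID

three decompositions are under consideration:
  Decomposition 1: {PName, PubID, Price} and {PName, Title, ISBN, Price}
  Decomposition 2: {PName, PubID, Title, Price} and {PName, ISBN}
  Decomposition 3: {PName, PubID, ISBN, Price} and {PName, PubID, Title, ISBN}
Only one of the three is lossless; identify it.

Decomposition 1: common = {PName, Price}, closure = {PName, Price} → lossy.
Decomposition 2: common = {PName}, closure = {PName, Price} → lossy.
Decomposition 3: common = {PName, PubID, ISBN}, closure = {PName, PubID, Title, ISBN, Price} → lossless.

Decomposition 3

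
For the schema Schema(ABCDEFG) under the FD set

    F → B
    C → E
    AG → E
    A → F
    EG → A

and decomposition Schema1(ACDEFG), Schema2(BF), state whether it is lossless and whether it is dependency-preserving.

Lossless test: (F)⁺ = {BF}, which contains all of one fragment — lossless.
Dependency preservation: every FD's attributes lie within a single fragment, so each can be enforced locally — preserved.

lossless and dependency-preserving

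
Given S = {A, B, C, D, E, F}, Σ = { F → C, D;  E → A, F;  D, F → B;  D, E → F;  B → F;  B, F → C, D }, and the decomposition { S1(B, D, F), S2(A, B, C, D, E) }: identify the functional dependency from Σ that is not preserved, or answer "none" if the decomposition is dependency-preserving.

F → C, D: restricted closure across fragments reaches C, D.
E → A, F: restricted closure across fragments reaches A, F.
D, F → B lies within S1.
D, E → F: restricted closure across fragments reaches F.
B → F lies within S1.
B, F → C, D: restricted closure across fragments reaches C, D.
Every dependency is enforceable on the fragments, so the decomposition is dependency-preserving.

none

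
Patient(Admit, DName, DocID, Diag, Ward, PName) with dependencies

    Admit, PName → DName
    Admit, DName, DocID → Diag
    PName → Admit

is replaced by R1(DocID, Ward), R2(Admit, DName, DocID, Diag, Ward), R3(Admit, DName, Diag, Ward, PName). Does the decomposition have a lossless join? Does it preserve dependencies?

Lossless test (chase): applying each FD to every pair of rows produces no changes in the tableau, so no row becomes fully distinguished — the join is lossy.
Dependency preservation: every FD's attributes lie within a single fragment, so each can be enforced locally — preserved.

lossy but dependency-preserving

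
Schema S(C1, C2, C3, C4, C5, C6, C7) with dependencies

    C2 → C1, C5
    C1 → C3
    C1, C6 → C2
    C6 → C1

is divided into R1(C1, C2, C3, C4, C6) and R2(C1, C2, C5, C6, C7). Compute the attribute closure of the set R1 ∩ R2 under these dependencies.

R1 ∩ R2 = {C1, C2, C6}.
C2 → C1, C5 applies, adding C5
C1 → C3 applies, adding C3
Closure: {C1, C2, C3, C5, C6}.

C1, C2, C3, C5, C6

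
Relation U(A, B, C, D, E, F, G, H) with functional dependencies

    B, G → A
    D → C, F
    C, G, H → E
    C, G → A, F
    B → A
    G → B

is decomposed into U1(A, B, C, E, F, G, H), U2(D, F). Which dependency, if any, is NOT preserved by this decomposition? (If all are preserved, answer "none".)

Check D → C, F: no single fragment contains all of {C, D, F}, and the restricted closure of {D} across the fragments never reaches {C, F}.
B, G → A is preserved.
C, G, H → E is preserved.
C, G → A, F is preserved.
B → A is preserved.
G → B is preserved.

D → C, F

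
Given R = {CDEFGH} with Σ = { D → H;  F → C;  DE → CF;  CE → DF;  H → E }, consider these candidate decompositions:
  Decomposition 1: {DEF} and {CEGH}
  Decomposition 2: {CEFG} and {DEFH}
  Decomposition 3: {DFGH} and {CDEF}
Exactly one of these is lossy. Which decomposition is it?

Decomposition 1: common = {E}, closure = {E} → lossy.
Decomposition 2: common = {EF}, closure = {CDEFH} → lossless.
Decomposition 3: common = {DF}, closure = {CDEFH} → lossless.

Decomposition 1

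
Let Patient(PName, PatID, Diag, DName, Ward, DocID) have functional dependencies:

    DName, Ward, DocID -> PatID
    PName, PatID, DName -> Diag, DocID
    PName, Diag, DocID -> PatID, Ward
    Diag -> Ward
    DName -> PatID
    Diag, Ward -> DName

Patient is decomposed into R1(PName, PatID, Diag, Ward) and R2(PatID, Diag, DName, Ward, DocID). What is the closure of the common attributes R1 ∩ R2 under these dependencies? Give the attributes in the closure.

PatID, Diag, DName, Ward

R1 ∩ R2 = {PatID, Diag, Ward}.
Diag, Ward → DName applies, adding DName
Closure: {PatID, Diag, DName, Ward}.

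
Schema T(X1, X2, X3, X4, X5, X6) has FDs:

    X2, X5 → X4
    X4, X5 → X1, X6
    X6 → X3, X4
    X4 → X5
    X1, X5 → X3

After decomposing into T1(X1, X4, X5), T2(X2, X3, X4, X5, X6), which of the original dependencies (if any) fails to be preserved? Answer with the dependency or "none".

X1, X5 → X3

Check X1, X5 → X3: no single fragment contains all of {X1, X3, X5}, and the restricted closure of {X1, X5} across the fragments never reaches {X3}.
X2, X5 → X4 is preserved.
X4, X5 → X1, X6 is preserved.
X6 → X3, X4 is preserved.
X4 → X5 is preserved.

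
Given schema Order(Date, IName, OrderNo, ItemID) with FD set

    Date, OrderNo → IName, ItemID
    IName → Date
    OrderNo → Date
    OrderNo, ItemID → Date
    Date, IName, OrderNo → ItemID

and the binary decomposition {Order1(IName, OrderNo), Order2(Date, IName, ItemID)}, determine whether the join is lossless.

No

Common attributes: Order1 ∩ Order2 = {IName}.
Closure of {IName}: IName → Date applies, adding Date. So (IName)⁺ = {Date, IName}.
The closure contains neither all of Order1 = {IName, OrderNo} nor all of Order2 = {Date, IName, ItemID}, so the common attributes are not a superkey of either fragment. The join is lossy.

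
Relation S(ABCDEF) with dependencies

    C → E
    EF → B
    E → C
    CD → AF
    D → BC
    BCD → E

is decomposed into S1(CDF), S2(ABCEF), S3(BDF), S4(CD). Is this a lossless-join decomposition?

No

Chase test. Columns are ABCDEF; row i has aⱼ where attribute j ∈ Si, else bᵢⱼ.
Initial tableau (one row per fragment):
  row 1: b11 b12 a3 a4 b15 a6
  row 2: a1 a2 a3 b24 a5 a6
  row 3: b31 a2 b33 a4 b35 a6
  row 4: b41 b42 a3 a4 b45 b46
Rows 1 and 2 agree on C; apply C→E and equate their E entries.
Rows 1 and 4 agree on C; apply C→E and equate their E entries.
Rows 1 and 2 agree on EF; apply EF→B and equate their B entries.
Rows 1 and 4 agree on CD; apply CD→AF and equate their AF entries.
Rows 1 and 3 agree on D; apply D→BC and equate their BC entries.
Rows 1 and 4 agree on D; apply D→BC and equate their BC entries.
Rows 1 and 3 agree on BCD; apply BCD→E and equate their E entries.
Rows 1 and 3 agree on CD; apply CD→AF and equate their AF entries.
No row becomes fully distinguished — the join is lossy.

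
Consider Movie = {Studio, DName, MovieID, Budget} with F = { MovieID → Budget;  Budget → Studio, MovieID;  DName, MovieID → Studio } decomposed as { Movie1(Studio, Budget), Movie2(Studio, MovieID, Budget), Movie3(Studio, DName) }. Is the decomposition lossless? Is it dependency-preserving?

lossy but dependency-preserving

Lossless test (chase): Rows 1 and 2 agree on Budget; apply Budget→Studio, MovieID and equate their Studio, MovieID entries. No row becomes fully distinguished — the join is lossy.
Dependency preservation: DName, MovieID → Studio is not contained in any single fragment, but the restricted closure of its left-hand side across the fragments still reaches the right-hand side; the remaining FDs each lie inside some fragment. All dependencies are preserved.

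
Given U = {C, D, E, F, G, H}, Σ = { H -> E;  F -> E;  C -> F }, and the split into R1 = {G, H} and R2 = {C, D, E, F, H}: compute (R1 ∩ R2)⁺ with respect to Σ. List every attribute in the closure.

R1 ∩ R2 = {H}.
H → E applies, adding E
Closure: {E, H}.

E, H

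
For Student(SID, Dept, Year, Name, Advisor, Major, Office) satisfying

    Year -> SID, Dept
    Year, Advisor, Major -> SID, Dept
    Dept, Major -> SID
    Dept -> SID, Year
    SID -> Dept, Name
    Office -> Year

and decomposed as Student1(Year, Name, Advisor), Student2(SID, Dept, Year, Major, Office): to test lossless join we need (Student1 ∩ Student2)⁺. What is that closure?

SID, Dept, Year, Name

Student1 ∩ Student2 = {Year}.
Year → SID, Dept applies, adding SID, Dept
SID → Dept, Name applies, adding Name
Closure: {SID, Dept, Year, Name}.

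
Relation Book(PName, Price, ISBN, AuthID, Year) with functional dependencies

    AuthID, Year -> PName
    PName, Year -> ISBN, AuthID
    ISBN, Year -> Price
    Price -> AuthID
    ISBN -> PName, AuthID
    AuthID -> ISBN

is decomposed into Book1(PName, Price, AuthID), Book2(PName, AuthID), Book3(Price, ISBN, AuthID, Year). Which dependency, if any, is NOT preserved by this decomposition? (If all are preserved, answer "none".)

PName, Year -> ISBN, AuthID

Check PName, Year → ISBN, AuthID: no single fragment contains all of {PName, ISBN, AuthID, Year}, and the restricted closure of {PName, Year} across the fragments never reaches {ISBN, AuthID}.
AuthID, Year → PName is preserved.
ISBN, Year → Price is preserved.
Price → AuthID is preserved.
ISBN → PName, AuthID is preserved.
AuthID → ISBN is preserved.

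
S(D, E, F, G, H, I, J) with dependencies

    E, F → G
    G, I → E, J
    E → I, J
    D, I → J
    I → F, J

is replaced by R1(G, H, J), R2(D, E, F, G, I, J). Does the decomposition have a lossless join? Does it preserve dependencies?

lossy but dependency-preserving

Lossless test: (G, J)⁺ = {G, J}, which is a superkey of neither fragment — lossy.
Dependency preservation: every FD's attributes lie within a single fragment, so each can be enforced locally — preserved.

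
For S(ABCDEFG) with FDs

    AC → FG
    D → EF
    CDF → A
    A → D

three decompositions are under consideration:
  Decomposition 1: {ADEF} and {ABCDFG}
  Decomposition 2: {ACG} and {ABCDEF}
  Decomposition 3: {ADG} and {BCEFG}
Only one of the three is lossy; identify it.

Decomposition 1: common = {ADF}, closure = {ADEF} → lossless.
Decomposition 2: common = {AC}, closure = {ACDEFG} → lossless.
Decomposition 3: common = {G}, closure = {G} → lossy.

Decomposition 3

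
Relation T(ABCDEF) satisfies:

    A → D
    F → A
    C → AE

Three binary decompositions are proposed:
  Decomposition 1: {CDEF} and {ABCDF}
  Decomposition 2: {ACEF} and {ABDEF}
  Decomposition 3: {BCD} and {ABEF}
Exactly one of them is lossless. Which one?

Decomposition 1: common = {CDF}, closure = {ACDEF} → lossless.
Decomposition 2: common = {AEF}, closure = {ADEF} → lossy.
Decomposition 3: common = {B}, closure = {B} → lossy.

Decomposition 1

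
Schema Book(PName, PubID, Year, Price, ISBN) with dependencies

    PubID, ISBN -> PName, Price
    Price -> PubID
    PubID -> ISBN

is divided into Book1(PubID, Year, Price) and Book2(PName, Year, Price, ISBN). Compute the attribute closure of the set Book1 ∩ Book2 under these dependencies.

PName, PubID, Year, Price, ISBN

Book1 ∩ Book2 = {Year, Price}.
Price → PubID applies, adding PubID
PubID → ISBN applies, adding ISBN
PubID, ISBN → PName, Price applies, adding PName
Closure: {PName, PubID, Year, Price, ISBN}.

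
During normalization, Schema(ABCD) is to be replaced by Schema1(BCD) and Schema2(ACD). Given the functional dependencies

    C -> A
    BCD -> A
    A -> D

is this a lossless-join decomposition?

Common attributes: Schema1 ∩ Schema2 = {CD}.
Closure of {CD}: C → A applies, adding A. So (CD)⁺ = {ACD}.
This closure contains every attribute of Schema2, so Schema1 ∩ Schema2 → Schema2. The join is lossless.

Yes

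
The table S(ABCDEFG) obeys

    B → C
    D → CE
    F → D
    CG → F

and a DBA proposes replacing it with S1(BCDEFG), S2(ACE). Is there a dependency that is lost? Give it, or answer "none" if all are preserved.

none

B → C lies within S1.
D → CE lies within S1.
F → D lies within S1.
CG → F lies within S1.
Every dependency is enforceable on the fragments, so the decomposition is dependency-preserving.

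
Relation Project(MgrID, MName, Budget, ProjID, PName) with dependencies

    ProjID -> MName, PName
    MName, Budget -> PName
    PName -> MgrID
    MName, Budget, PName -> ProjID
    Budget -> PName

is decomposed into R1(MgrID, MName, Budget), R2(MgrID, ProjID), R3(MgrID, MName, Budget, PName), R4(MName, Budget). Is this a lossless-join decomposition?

Chase test. Columns are MgrID, MName, Budget, ProjID, PName; row i has aⱼ where attribute j ∈ Ri, else bᵢⱼ.
Initial tableau (one row per fragment):
  row 1: a1 a2 a3 b14 b15
  row 2: a1 b22 b23 a4 b25
  row 3: a1 a2 a3 b34 a5
  row 4: b41 a2 a3 b44 b45
Rows 1 and 3 agree on MName, Budget; apply MName, Budget→PName and equate their PName entries.
Rows 1 and 4 agree on MName, Budget; apply MName, Budget→PName and equate their PName entries.
Rows 1 and 4 agree on PName; apply PName→MgrID and equate their MgrID entries.
Rows 1 and 3 agree on MName, Budget, PName; apply MName, Budget, PName→ProjID and equate their ProjID entries.
Rows 1 and 4 agree on MName, Budget, PName; apply MName, Budget, PName→ProjID and equate their ProjID entries.
No row becomes fully distinguished — the join is lossy.

No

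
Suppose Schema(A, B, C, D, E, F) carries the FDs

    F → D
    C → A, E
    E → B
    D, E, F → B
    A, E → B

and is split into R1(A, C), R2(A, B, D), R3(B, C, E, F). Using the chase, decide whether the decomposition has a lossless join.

Chase test. Columns are A, B, C, D, E, F; row i has aⱼ where attribute j ∈ Ri, else bᵢⱼ.
Initial tableau (one row per fragment):
  row 1: a1 b12 a3 b14 b15 b16
  row 2: a1 a2 b23 a4 b25 b26
  row 3: b31 a2 a3 b34 a5 a6
Rows 1 and 3 agree on C; apply C→A, E and equate their A, E entries.
Rows 1 and 3 agree on E; apply E→B and equate their B entries.
No row becomes fully distinguished — the join is lossy.

No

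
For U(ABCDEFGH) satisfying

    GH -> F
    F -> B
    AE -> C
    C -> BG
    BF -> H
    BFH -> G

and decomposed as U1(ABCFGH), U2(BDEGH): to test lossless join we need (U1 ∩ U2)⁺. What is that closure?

BFGH

U1 ∩ U2 = {BGH}.
GH → F applies, adding F
Closure: {BFGH}.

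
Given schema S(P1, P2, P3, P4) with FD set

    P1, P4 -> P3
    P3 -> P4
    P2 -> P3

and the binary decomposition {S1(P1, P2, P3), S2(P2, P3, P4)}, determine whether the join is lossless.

Common attributes: S1 ∩ S2 = {P2, P3}.
Closure of {P2, P3}: P3 → P4 applies, adding P4. So (P2, P3)⁺ = {P2, P3, P4}.
This closure contains every attribute of S2, so S1 ∩ S2 → S2. The join is lossless.

Yes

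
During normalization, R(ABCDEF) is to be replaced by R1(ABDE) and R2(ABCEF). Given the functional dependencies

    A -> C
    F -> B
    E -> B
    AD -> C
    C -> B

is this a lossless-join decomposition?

No

Common attributes: R1 ∩ R2 = {ABE}.
Closure of {ABE}: A → C applies, adding C. So (ABE)⁺ = {ABCE}.
The closure contains neither all of R1 = {ABDE} nor all of R2 = {ABCEF}, so the common attributes are not a superkey of either fragment. The join is lossy.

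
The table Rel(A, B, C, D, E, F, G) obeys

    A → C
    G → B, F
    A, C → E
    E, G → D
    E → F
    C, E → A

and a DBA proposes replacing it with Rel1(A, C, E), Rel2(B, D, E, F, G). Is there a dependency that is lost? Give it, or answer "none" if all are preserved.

A → C lies within Rel1.
G → B, F lies within Rel2.
A, C → E lies within Rel1.
E, G → D lies within Rel2.
E → F lies within Rel2.
C, E → A lies within Rel1.
Every dependency is enforceable on the fragments, so the decomposition is dependency-preserving.

none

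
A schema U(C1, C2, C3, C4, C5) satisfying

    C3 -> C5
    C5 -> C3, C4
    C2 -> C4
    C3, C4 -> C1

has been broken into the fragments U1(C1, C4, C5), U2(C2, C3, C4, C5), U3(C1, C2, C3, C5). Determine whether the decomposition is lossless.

Yes

Chase test. Columns are C1, C2, C3, C4, C5; row i has aⱼ where attribute j ∈ Ui, else bᵢⱼ.
Initial tableau (one row per fragment):
  row 1: a1 b12 b13 a4 a5
  row 2: b21 a2 a3 a4 a5
  row 3: a1 a2 a3 b34 a5
Rows 1 and 2 agree on C5; apply C5→C3, C4 and equate their C3, C4 entries.
Rows 1 and 3 agree on C5; apply C5→C3, C4 and equate their C3, C4 entries.
Rows 1 and 2 agree on C3, C4; apply C3, C4→C1 and equate their C1 entries.
Row 2 is now all distinguished symbols — the join is lossless.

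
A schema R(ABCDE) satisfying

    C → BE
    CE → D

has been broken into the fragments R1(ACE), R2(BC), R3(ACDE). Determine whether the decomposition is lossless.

Yes

Chase test. Columns are ABCDE; row i has aⱼ where attribute j ∈ Ri, else bᵢⱼ.
Initial tableau (one row per fragment):
  row 1: a1 b12 a3 b14 a5
  row 2: b21 a2 a3 b24 b25
  row 3: a1 b32 a3 a4 a5
Rows 1 and 2 agree on C; apply C→BE and equate their BE entries.
Rows 1 and 3 agree on C; apply C→BE and equate their BE entries.
Rows 1 and 2 agree on CE; apply CE→D and equate their D entries.
Rows 1 and 3 agree on CE; apply CE→D and equate their D entries.
Row 1 is now all distinguished symbols — the join is lossless.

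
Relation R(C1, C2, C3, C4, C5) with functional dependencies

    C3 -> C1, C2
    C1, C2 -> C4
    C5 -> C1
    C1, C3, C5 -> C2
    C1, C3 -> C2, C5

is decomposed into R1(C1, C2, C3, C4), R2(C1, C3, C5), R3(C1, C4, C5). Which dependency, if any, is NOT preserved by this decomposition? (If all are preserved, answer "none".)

none

C3 → C1, C2 lies within R1.
C1, C2 → C4 lies within R1.
C5 → C1 lies within R2.
C1, C3, C5 → C2: restricted closure across fragments reaches C2.
C1, C3 → C2, C5: restricted closure across fragments reaches C2, C5.
Every dependency is enforceable on the fragments, so the decomposition is dependency-preserving.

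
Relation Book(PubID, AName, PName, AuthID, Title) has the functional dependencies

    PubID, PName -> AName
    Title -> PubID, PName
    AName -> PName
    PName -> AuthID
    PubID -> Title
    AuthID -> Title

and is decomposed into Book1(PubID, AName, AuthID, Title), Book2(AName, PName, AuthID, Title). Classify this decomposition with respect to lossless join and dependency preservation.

Lossless test: (AName, AuthID, Title)⁺ = {PubID, AName, PName, AuthID, Title}, which contains all of one fragment — lossless.
Dependency preservation: PubID, PName → AName; Title → PubID, PName are not contained in any single fragment, but the restricted closure of each left-hand side across the fragments still reaches the right-hand side; the remaining FDs each lie inside some fragment. All dependencies are preserved.

lossless and dependency-preserving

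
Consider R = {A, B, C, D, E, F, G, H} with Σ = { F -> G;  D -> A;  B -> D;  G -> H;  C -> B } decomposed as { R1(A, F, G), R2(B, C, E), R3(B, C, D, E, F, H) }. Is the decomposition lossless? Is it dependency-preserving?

lossy and not dependency-preserving

Lossless test (chase): Rows 1 and 3 agree on F; apply F→G and equate their G entries. Rows 2 and 3 agree on B; apply B→D and equate their D entries. Rows 1 and 3 agree on G; apply G→H and equate their H entries. Rows 2 and 3 agree on D; apply D→A and equate their A entries. No row becomes fully distinguished — the join is lossy.
Dependency preservation: the restricted closure of {D} across the fragments never reaches {A}, so D → A cannot be enforced without a join — not preserved.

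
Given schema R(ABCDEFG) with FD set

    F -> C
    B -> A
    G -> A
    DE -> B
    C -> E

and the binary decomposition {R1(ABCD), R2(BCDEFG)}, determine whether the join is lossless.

Common attributes: R1 ∩ R2 = {BCD}.
Closure of {BCD}: B → A applies, adding A; C → E applies, adding E. So (BCD)⁺ = {ABCDE}.
This closure contains every attribute of R1, so R1 ∩ R2 → R1. The join is lossless.

Yes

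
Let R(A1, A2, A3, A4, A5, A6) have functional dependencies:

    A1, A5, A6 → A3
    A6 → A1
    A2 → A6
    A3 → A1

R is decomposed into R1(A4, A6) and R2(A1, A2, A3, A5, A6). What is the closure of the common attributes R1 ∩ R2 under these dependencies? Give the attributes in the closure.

A1, A6

R1 ∩ R2 = {A6}.
A6 → A1 applies, adding A1
Closure: {A1, A6}.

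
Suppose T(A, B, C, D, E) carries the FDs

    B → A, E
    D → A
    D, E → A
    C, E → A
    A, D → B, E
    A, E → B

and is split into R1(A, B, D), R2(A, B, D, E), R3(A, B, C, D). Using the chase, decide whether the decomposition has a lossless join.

Chase test. Columns are A, B, C, D, E; row i has aⱼ where attribute j ∈ Ri, else bᵢⱼ.
Initial tableau (one row per fragment):
  row 1: a1 a2 b13 a4 b15
  row 2: a1 a2 b23 a4 a5
  row 3: a1 a2 a3 a4 b35
Rows 1 and 2 agree on B; apply B→A, E and equate their A, E entries.
Rows 1 and 3 agree on B; apply B→A, E and equate their A, E entries.
Row 3 is now all distinguished symbols — the join is lossless.

Yes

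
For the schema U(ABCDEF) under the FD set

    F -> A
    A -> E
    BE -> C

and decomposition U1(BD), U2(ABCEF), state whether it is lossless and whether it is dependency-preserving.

Lossless test: (B)⁺ = {B}, which is a superkey of neither fragment — lossy.
Dependency preservation: every FD's attributes lie within a single fragment, so each can be enforced locally — preserved.

lossy but dependency-preserving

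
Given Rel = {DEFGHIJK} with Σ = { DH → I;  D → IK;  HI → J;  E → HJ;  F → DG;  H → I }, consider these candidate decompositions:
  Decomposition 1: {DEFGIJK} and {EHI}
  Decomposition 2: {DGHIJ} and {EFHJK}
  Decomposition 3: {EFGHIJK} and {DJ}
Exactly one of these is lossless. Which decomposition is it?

Decomposition 1

Decomposition 1: common = {EI}, closure = {EHIJ} → lossless.
Decomposition 2: common = {HJ}, closure = {HIJ} → lossy.
Decomposition 3: common = {J}, closure = {J} → lossy.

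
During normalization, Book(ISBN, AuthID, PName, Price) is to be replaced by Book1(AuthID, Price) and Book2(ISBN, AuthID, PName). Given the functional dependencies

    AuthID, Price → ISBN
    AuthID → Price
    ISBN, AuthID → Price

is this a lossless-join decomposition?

Common attributes: Book1 ∩ Book2 = {AuthID}.
Closure of {AuthID}: AuthID → Price applies, adding Price; AuthID, Price → ISBN applies, adding ISBN. So (AuthID)⁺ = {ISBN, AuthID, Price}.
This closure contains every attribute of Book1, so Book1 ∩ Book2 → Book1. The join is lossless.

Yes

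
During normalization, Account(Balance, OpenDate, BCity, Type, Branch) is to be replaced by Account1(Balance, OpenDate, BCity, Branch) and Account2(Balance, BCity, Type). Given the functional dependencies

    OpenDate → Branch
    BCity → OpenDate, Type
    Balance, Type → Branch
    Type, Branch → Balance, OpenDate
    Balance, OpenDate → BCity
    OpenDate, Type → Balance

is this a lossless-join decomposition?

Common attributes: Account1 ∩ Account2 = {Balance, BCity}.
Closure of {Balance, BCity}: BCity → OpenDate, Type applies, adding OpenDate, Type; Balance, Type → Branch applies, adding Branch. So (Balance, BCity)⁺ = {Balance, OpenDate, BCity, Type, Branch}.
This closure contains every attribute of Account1, so Account1 ∩ Account2 → Account1. The join is lossless.

Yes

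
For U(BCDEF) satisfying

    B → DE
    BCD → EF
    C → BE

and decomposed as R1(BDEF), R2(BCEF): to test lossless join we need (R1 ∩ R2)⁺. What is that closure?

BDEF

R1 ∩ R2 = {BEF}.
B → DE applies, adding D
Closure: {BDEF}.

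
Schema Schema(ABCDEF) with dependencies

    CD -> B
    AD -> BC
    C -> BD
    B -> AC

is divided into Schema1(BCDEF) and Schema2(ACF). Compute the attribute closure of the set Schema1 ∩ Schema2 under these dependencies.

Schema1 ∩ Schema2 = {CF}.
C → BD applies, adding BD
B → AC applies, adding A
Closure: {ABCDF}.

ABCDF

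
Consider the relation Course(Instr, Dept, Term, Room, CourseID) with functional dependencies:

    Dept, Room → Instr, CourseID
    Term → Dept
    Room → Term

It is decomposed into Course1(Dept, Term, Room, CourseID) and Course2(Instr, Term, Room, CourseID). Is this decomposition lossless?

Yes

Common attributes: Course1 ∩ Course2 = {Term, Room, CourseID}.
Closure of {Term, Room, CourseID}: Term → Dept applies, adding Dept; Dept, Room → Instr, CourseID applies, adding Instr. So (Term, Room, CourseID)⁺ = {Instr, Dept, Term, Room, CourseID}.
This closure contains every attribute of Course1, so Course1 ∩ Course2 → Course1. The join is lossless.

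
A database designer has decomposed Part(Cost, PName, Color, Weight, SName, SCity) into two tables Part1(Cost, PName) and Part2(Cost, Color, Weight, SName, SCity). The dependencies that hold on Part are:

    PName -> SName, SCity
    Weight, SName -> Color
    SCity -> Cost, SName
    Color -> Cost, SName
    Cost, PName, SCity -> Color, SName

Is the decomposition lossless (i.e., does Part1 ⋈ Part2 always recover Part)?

Common attributes: Part1 ∩ Part2 = {Cost}.
No dependency enlarges {Cost}, so (Cost)⁺ = {Cost}.
The closure contains neither all of Part1 = {Cost, PName} nor all of Part2 = {Cost, Color, Weight, SName, SCity}, so the common attributes are not a superkey of either fragment. The join is lossy.

No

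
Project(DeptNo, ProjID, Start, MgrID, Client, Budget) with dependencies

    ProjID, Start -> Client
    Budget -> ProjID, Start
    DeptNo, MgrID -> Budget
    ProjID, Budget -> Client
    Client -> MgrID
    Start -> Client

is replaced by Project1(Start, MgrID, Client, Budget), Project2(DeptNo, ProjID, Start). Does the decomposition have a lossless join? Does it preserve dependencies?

Lossless test: (Start)⁺ = {Start, MgrID, Client}, which is a superkey of neither fragment — lossy.
Dependency preservation: the restricted closure of {Budget} across the fragments never reaches {ProjID, Start}, so Budget → ProjID, Start cannot be enforced without a join — not preserved.

lossy and not dependency-preserving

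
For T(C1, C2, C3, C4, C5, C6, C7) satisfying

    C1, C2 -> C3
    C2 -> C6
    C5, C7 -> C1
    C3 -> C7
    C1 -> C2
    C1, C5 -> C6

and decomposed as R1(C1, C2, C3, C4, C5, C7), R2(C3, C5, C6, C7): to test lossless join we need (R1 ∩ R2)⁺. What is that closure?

C1, C2, C3, C5, C6, C7

R1 ∩ R2 = {C3, C5, C7}.
C5, C7 → C1 applies, adding C1
C1 → C2 applies, adding C2
C1, C5 → C6 applies, adding C6
Closure: {C1, C2, C3, C5, C6, C7}.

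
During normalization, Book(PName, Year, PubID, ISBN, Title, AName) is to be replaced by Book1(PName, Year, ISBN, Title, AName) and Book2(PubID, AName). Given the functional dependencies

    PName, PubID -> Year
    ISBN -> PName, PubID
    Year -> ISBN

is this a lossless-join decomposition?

Common attributes: Book1 ∩ Book2 = {AName}.
No dependency enlarges {AName}, so (AName)⁺ = {AName}.
The closure contains neither all of Book1 = {PName, Year, ISBN, Title, AName} nor all of Book2 = {PubID, AName}, so the common attributes are not a superkey of either fragment. The join is lossy.

No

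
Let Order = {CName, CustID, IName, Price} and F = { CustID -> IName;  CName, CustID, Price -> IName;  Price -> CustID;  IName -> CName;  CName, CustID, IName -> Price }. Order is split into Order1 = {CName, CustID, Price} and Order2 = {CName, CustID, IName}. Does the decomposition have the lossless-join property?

Yes

Common attributes: Order1 ∩ Order2 = {CName, CustID}.
Closure of {CName, CustID}: CustID → IName applies, adding IName; CName, CustID, IName → Price applies, adding Price. So (CName, CustID)⁺ = {CName, CustID, IName, Price}.
This closure contains every attribute of Order1, so Order1 ∩ Order2 → Order1. The join is lossless.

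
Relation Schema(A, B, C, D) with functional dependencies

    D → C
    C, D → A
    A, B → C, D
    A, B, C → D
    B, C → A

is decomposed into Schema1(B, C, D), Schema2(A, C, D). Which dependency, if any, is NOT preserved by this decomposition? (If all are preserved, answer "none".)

A, B → C, D

Check A, B → C, D: no single fragment contains all of {A, B, C, D}, and the restricted closure of {A, B} across the fragments never reaches {C, D}.
D → C is preserved.
C, D → A is preserved.
A, B, C → D is preserved.
B, C → A is preserved.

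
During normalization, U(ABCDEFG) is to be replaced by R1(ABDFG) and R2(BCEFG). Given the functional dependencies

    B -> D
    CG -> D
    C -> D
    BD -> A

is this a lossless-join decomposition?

Common attributes: R1 ∩ R2 = {BFG}.
Closure of {BFG}: B → D applies, adding D; BD → A applies, adding A. So (BFG)⁺ = {ABDFG}.
This closure contains every attribute of R1, so R1 ∩ R2 → R1. The join is lossless.

Yes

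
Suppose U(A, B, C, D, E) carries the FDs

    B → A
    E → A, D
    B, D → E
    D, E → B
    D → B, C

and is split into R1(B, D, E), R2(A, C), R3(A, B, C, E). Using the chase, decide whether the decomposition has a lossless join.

Yes

Chase test. Columns are A, B, C, D, E; row i has aⱼ where attribute j ∈ Ri, else bᵢⱼ.
Initial tableau (one row per fragment):
  row 1: b11 a2 b13 a4 a5
  row 2: a1 b22 a3 b24 b25
  row 3: a1 a2 a3 b34 a5
Rows 1 and 3 agree on B; apply B→A and equate their A entries.
Rows 1 and 3 agree on E; apply E→A, D and equate their A, D entries.
Rows 1 and 3 agree on D; apply D→B, C and equate their B, C entries.
Row 1 is now all distinguished symbols — the join is lossless.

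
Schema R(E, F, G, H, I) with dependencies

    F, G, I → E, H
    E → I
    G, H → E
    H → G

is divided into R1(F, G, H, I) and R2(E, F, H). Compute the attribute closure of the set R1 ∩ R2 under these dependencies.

E, F, G, H, I

R1 ∩ R2 = {F, H}.
H → G applies, adding G
G, H → E applies, adding E
E → I applies, adding I
Closure: {E, F, G, H, I}.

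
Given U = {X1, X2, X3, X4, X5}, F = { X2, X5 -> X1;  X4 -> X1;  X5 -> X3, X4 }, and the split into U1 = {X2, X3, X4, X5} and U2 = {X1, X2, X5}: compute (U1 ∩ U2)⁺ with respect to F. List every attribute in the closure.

X1, X2, X3, X4, X5

U1 ∩ U2 = {X2, X5}.
X2, X5 → X1 applies, adding X1
X5 → X3, X4 applies, adding X3, X4
Closure: {X1, X2, X3, X4, X5}.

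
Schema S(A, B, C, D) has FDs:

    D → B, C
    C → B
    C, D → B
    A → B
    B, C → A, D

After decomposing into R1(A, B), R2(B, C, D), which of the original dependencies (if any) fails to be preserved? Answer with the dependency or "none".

Check B, C → A, D: no single fragment contains all of {A, B, C, D}, and the restricted closure of {B, C} across the fragments never reaches {A, D}.
D → B, C is preserved.
C → B is preserved.
C, D → B is preserved.
A → B is preserved.

B, C → A, D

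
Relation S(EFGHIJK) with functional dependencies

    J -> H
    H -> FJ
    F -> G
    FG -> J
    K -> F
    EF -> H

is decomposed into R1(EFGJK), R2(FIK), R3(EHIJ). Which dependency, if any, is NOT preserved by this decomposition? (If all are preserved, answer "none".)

none

J → H lies within R3.
H → FJ: restricted closure across fragments reaches FJ.
F → G lies within R1.
FG → J lies within R1.
K → F lies within R1.
EF → H: restricted closure across fragments reaches H.
Every dependency is enforceable on the fragments, so the decomposition is dependency-preserving.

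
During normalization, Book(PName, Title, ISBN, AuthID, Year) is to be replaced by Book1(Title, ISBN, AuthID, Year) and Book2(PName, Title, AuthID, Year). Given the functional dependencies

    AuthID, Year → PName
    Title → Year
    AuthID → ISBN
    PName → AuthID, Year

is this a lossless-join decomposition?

Yes

Common attributes: Book1 ∩ Book2 = {Title, AuthID, Year}.
Closure of {Title, AuthID, Year}: AuthID, Year → PName applies, adding PName; AuthID → ISBN applies, adding ISBN. So (Title, AuthID, Year)⁺ = {PName, Title, ISBN, AuthID, Year}.
This closure contains every attribute of Book1, so Book1 ∩ Book2 → Book1. The join is lossless.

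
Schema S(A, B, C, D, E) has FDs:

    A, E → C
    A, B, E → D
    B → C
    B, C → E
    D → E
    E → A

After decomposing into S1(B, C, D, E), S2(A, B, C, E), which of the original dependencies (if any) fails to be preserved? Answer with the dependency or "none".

A, E → C lies within S2.
A, B, E → D: restricted closure across fragments reaches D.
B → C lies within S1.
B, C → E lies within S1.
D → E lies within S1.
E → A lies within S2.
Every dependency is enforceable on the fragments, so the decomposition is dependency-preserving.

none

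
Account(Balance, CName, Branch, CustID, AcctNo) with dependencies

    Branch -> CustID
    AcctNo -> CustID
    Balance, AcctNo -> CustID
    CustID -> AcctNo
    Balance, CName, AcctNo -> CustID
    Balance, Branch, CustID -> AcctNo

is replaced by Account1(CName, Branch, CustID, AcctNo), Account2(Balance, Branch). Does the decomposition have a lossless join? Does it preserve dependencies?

lossy but dependency-preserving

Lossless test: (Branch)⁺ = {Branch, CustID, AcctNo}, which is a superkey of neither fragment — lossy.
Dependency preservation: Balance, AcctNo → CustID; Balance, CName, AcctNo → CustID; Balance, Branch, CustID → AcctNo are not contained in any single fragment, but the restricted closure of each left-hand side across the fragments still reaches the right-hand side; the remaining FDs each lie inside some fragment. All dependencies are preserved.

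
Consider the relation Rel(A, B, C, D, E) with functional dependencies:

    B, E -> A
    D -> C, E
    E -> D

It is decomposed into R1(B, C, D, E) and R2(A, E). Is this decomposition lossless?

No

Common attributes: R1 ∩ R2 = {E}.
Closure of {E}: E → D applies, adding D; D → C, E applies, adding C. So (E)⁺ = {C, D, E}.
The closure contains neither all of R1 = {B, C, D, E} nor all of R2 = {A, E}, so the common attributes are not a superkey of either fragment. The join is lossy.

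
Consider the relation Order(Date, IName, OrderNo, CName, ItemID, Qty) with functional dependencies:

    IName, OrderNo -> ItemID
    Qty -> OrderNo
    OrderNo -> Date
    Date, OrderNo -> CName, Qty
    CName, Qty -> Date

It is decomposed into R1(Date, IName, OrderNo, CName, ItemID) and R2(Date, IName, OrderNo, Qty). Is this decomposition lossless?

Yes

Common attributes: R1 ∩ R2 = {Date, IName, OrderNo}.
Closure of {Date, IName, OrderNo}: IName, OrderNo → ItemID applies, adding ItemID; Date, OrderNo → CName, Qty applies, adding CName, Qty. So (Date, IName, OrderNo)⁺ = {Date, IName, OrderNo, CName, ItemID, Qty}.
This closure contains every attribute of R1, so R1 ∩ R2 → R1. The join is lossless.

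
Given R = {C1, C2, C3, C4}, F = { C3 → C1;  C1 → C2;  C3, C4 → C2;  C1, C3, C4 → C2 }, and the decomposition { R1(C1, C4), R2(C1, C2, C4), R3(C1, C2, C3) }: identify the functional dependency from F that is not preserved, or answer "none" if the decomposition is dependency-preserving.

C3 → C1 lies within R3.
C1 → C2 lies within R2.
C3, C4 → C2: restricted closure across fragments reaches C2.
C1, C3, C4 → C2: restricted closure across fragments reaches C2.
Every dependency is enforceable on the fragments, so the decomposition is dependency-preserving.

none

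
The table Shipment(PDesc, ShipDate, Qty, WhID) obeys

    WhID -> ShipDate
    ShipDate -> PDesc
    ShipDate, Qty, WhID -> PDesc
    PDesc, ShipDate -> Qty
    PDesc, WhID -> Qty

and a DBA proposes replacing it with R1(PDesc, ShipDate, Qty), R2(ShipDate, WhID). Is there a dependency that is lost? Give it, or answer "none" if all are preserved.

none

WhID → ShipDate lies within R2.
ShipDate → PDesc lies within R1.
ShipDate, Qty, WhID → PDesc: restricted closure across fragments reaches PDesc.
PDesc, ShipDate → Qty lies within R1.
PDesc, WhID → Qty: restricted closure across fragments reaches Qty.
Every dependency is enforceable on the fragments, so the decomposition is dependency-preserving.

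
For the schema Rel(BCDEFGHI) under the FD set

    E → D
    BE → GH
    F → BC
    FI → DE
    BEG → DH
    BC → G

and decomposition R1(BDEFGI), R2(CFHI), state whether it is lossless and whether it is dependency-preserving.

lossless but not dependency-preserving

Lossless test: (FI)⁺ = {BCDEFGHI}, which contains all of one fragment — lossless.
Dependency preservation: the restricted closure of {BE} across the fragments never reaches {GH}, so BE → GH cannot be enforced without a join — not preserved.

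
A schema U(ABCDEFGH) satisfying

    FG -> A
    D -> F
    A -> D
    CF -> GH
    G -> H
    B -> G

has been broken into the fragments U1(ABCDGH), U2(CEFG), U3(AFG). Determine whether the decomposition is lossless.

Chase test. Columns are ABCDEFGH; row i has aⱼ where attribute j ∈ Ui, else bᵢⱼ.
Initial tableau (one row per fragment):
  row 1: a1 a2 a3 a4 b15 b16 a7 a8
  row 2: b21 b22 a3 b24 a5 a6 a7 b28
  row 3: a1 b32 b33 b34 b35 a6 a7 b38
Rows 2 and 3 agree on FG; apply FG→A and equate their A entries.
Rows 1 and 2 agree on A; apply A→D and equate their D entries.
Rows 1 and 3 agree on A; apply A→D and equate their D entries.
Rows 1 and 2 agree on G; apply G→H and equate their H entries.
Rows 1 and 3 agree on G; apply G→H and equate their H entries.
Rows 1 and 2 agree on D; apply D→F and equate their F entries.
No row becomes fully distinguished — the join is lossy.

No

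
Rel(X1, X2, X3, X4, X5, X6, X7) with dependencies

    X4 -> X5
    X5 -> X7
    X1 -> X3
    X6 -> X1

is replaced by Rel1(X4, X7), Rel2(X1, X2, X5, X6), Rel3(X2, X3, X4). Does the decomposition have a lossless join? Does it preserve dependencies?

Lossless test (chase): Rows 1 and 3 agree on X4; apply X4→X5 and equate their X5 entries. Rows 1 and 3 agree on X5; apply X5→X7 and equate their X7 entries. No row becomes fully distinguished — the join is lossy.
Dependency preservation: the restricted closure of {X4} across the fragments never reaches {X5}, so X4 → X5 cannot be enforced without a join — not preserved.

lossy and not dependency-preserving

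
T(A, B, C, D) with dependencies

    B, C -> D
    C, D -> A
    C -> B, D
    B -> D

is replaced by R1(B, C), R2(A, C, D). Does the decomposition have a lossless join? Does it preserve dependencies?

lossless but not dependency-preserving

Lossless test: (C)⁺ = {A, B, C, D}, which contains all of one fragment — lossless.
Dependency preservation: the restricted closure of {B} across the fragments never reaches {D}, so B → D cannot be enforced without a join — not preserved.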